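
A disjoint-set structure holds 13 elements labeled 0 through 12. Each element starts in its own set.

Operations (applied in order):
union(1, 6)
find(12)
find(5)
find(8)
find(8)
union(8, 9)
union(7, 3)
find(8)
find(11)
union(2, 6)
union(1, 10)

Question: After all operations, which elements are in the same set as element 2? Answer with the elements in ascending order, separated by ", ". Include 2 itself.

Answer: 1, 2, 6, 10

Derivation:
Step 1: union(1, 6) -> merged; set of 1 now {1, 6}
Step 2: find(12) -> no change; set of 12 is {12}
Step 3: find(5) -> no change; set of 5 is {5}
Step 4: find(8) -> no change; set of 8 is {8}
Step 5: find(8) -> no change; set of 8 is {8}
Step 6: union(8, 9) -> merged; set of 8 now {8, 9}
Step 7: union(7, 3) -> merged; set of 7 now {3, 7}
Step 8: find(8) -> no change; set of 8 is {8, 9}
Step 9: find(11) -> no change; set of 11 is {11}
Step 10: union(2, 6) -> merged; set of 2 now {1, 2, 6}
Step 11: union(1, 10) -> merged; set of 1 now {1, 2, 6, 10}
Component of 2: {1, 2, 6, 10}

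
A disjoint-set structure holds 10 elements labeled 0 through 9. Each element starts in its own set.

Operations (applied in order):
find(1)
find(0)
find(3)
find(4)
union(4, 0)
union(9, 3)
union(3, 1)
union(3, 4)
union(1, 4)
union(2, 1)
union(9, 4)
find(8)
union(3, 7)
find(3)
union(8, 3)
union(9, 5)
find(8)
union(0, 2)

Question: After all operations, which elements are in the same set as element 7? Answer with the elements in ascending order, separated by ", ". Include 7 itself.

Answer: 0, 1, 2, 3, 4, 5, 7, 8, 9

Derivation:
Step 1: find(1) -> no change; set of 1 is {1}
Step 2: find(0) -> no change; set of 0 is {0}
Step 3: find(3) -> no change; set of 3 is {3}
Step 4: find(4) -> no change; set of 4 is {4}
Step 5: union(4, 0) -> merged; set of 4 now {0, 4}
Step 6: union(9, 3) -> merged; set of 9 now {3, 9}
Step 7: union(3, 1) -> merged; set of 3 now {1, 3, 9}
Step 8: union(3, 4) -> merged; set of 3 now {0, 1, 3, 4, 9}
Step 9: union(1, 4) -> already same set; set of 1 now {0, 1, 3, 4, 9}
Step 10: union(2, 1) -> merged; set of 2 now {0, 1, 2, 3, 4, 9}
Step 11: union(9, 4) -> already same set; set of 9 now {0, 1, 2, 3, 4, 9}
Step 12: find(8) -> no change; set of 8 is {8}
Step 13: union(3, 7) -> merged; set of 3 now {0, 1, 2, 3, 4, 7, 9}
Step 14: find(3) -> no change; set of 3 is {0, 1, 2, 3, 4, 7, 9}
Step 15: union(8, 3) -> merged; set of 8 now {0, 1, 2, 3, 4, 7, 8, 9}
Step 16: union(9, 5) -> merged; set of 9 now {0, 1, 2, 3, 4, 5, 7, 8, 9}
Step 17: find(8) -> no change; set of 8 is {0, 1, 2, 3, 4, 5, 7, 8, 9}
Step 18: union(0, 2) -> already same set; set of 0 now {0, 1, 2, 3, 4, 5, 7, 8, 9}
Component of 7: {0, 1, 2, 3, 4, 5, 7, 8, 9}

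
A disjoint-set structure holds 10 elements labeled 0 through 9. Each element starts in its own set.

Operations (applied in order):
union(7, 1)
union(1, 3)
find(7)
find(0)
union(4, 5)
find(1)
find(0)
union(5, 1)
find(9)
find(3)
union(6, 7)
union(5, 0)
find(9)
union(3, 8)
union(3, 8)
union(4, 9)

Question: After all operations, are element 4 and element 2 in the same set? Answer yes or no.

Answer: no

Derivation:
Step 1: union(7, 1) -> merged; set of 7 now {1, 7}
Step 2: union(1, 3) -> merged; set of 1 now {1, 3, 7}
Step 3: find(7) -> no change; set of 7 is {1, 3, 7}
Step 4: find(0) -> no change; set of 0 is {0}
Step 5: union(4, 5) -> merged; set of 4 now {4, 5}
Step 6: find(1) -> no change; set of 1 is {1, 3, 7}
Step 7: find(0) -> no change; set of 0 is {0}
Step 8: union(5, 1) -> merged; set of 5 now {1, 3, 4, 5, 7}
Step 9: find(9) -> no change; set of 9 is {9}
Step 10: find(3) -> no change; set of 3 is {1, 3, 4, 5, 7}
Step 11: union(6, 7) -> merged; set of 6 now {1, 3, 4, 5, 6, 7}
Step 12: union(5, 0) -> merged; set of 5 now {0, 1, 3, 4, 5, 6, 7}
Step 13: find(9) -> no change; set of 9 is {9}
Step 14: union(3, 8) -> merged; set of 3 now {0, 1, 3, 4, 5, 6, 7, 8}
Step 15: union(3, 8) -> already same set; set of 3 now {0, 1, 3, 4, 5, 6, 7, 8}
Step 16: union(4, 9) -> merged; set of 4 now {0, 1, 3, 4, 5, 6, 7, 8, 9}
Set of 4: {0, 1, 3, 4, 5, 6, 7, 8, 9}; 2 is not a member.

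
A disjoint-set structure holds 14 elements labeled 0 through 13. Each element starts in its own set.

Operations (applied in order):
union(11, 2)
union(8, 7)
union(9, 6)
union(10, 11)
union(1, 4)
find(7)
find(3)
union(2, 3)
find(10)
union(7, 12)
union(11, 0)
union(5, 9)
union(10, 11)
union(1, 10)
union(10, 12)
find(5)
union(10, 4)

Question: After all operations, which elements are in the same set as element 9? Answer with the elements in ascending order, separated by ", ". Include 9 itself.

Answer: 5, 6, 9

Derivation:
Step 1: union(11, 2) -> merged; set of 11 now {2, 11}
Step 2: union(8, 7) -> merged; set of 8 now {7, 8}
Step 3: union(9, 6) -> merged; set of 9 now {6, 9}
Step 4: union(10, 11) -> merged; set of 10 now {2, 10, 11}
Step 5: union(1, 4) -> merged; set of 1 now {1, 4}
Step 6: find(7) -> no change; set of 7 is {7, 8}
Step 7: find(3) -> no change; set of 3 is {3}
Step 8: union(2, 3) -> merged; set of 2 now {2, 3, 10, 11}
Step 9: find(10) -> no change; set of 10 is {2, 3, 10, 11}
Step 10: union(7, 12) -> merged; set of 7 now {7, 8, 12}
Step 11: union(11, 0) -> merged; set of 11 now {0, 2, 3, 10, 11}
Step 12: union(5, 9) -> merged; set of 5 now {5, 6, 9}
Step 13: union(10, 11) -> already same set; set of 10 now {0, 2, 3, 10, 11}
Step 14: union(1, 10) -> merged; set of 1 now {0, 1, 2, 3, 4, 10, 11}
Step 15: union(10, 12) -> merged; set of 10 now {0, 1, 2, 3, 4, 7, 8, 10, 11, 12}
Step 16: find(5) -> no change; set of 5 is {5, 6, 9}
Step 17: union(10, 4) -> already same set; set of 10 now {0, 1, 2, 3, 4, 7, 8, 10, 11, 12}
Component of 9: {5, 6, 9}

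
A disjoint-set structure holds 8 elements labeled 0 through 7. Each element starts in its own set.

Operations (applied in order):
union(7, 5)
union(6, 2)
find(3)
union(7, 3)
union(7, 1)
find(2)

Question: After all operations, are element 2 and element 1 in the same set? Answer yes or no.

Step 1: union(7, 5) -> merged; set of 7 now {5, 7}
Step 2: union(6, 2) -> merged; set of 6 now {2, 6}
Step 3: find(3) -> no change; set of 3 is {3}
Step 4: union(7, 3) -> merged; set of 7 now {3, 5, 7}
Step 5: union(7, 1) -> merged; set of 7 now {1, 3, 5, 7}
Step 6: find(2) -> no change; set of 2 is {2, 6}
Set of 2: {2, 6}; 1 is not a member.

Answer: no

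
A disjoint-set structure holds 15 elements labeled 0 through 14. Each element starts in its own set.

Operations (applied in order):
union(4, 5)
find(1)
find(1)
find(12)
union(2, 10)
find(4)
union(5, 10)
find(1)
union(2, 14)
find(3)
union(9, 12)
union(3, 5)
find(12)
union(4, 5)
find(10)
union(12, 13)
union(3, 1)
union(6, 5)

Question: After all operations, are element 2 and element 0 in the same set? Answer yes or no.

Step 1: union(4, 5) -> merged; set of 4 now {4, 5}
Step 2: find(1) -> no change; set of 1 is {1}
Step 3: find(1) -> no change; set of 1 is {1}
Step 4: find(12) -> no change; set of 12 is {12}
Step 5: union(2, 10) -> merged; set of 2 now {2, 10}
Step 6: find(4) -> no change; set of 4 is {4, 5}
Step 7: union(5, 10) -> merged; set of 5 now {2, 4, 5, 10}
Step 8: find(1) -> no change; set of 1 is {1}
Step 9: union(2, 14) -> merged; set of 2 now {2, 4, 5, 10, 14}
Step 10: find(3) -> no change; set of 3 is {3}
Step 11: union(9, 12) -> merged; set of 9 now {9, 12}
Step 12: union(3, 5) -> merged; set of 3 now {2, 3, 4, 5, 10, 14}
Step 13: find(12) -> no change; set of 12 is {9, 12}
Step 14: union(4, 5) -> already same set; set of 4 now {2, 3, 4, 5, 10, 14}
Step 15: find(10) -> no change; set of 10 is {2, 3, 4, 5, 10, 14}
Step 16: union(12, 13) -> merged; set of 12 now {9, 12, 13}
Step 17: union(3, 1) -> merged; set of 3 now {1, 2, 3, 4, 5, 10, 14}
Step 18: union(6, 5) -> merged; set of 6 now {1, 2, 3, 4, 5, 6, 10, 14}
Set of 2: {1, 2, 3, 4, 5, 6, 10, 14}; 0 is not a member.

Answer: no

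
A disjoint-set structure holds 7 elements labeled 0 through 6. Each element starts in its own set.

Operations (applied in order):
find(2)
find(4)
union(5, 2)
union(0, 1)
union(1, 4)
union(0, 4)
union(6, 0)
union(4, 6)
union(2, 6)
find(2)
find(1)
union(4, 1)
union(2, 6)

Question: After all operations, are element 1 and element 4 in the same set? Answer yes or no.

Step 1: find(2) -> no change; set of 2 is {2}
Step 2: find(4) -> no change; set of 4 is {4}
Step 3: union(5, 2) -> merged; set of 5 now {2, 5}
Step 4: union(0, 1) -> merged; set of 0 now {0, 1}
Step 5: union(1, 4) -> merged; set of 1 now {0, 1, 4}
Step 6: union(0, 4) -> already same set; set of 0 now {0, 1, 4}
Step 7: union(6, 0) -> merged; set of 6 now {0, 1, 4, 6}
Step 8: union(4, 6) -> already same set; set of 4 now {0, 1, 4, 6}
Step 9: union(2, 6) -> merged; set of 2 now {0, 1, 2, 4, 5, 6}
Step 10: find(2) -> no change; set of 2 is {0, 1, 2, 4, 5, 6}
Step 11: find(1) -> no change; set of 1 is {0, 1, 2, 4, 5, 6}
Step 12: union(4, 1) -> already same set; set of 4 now {0, 1, 2, 4, 5, 6}
Step 13: union(2, 6) -> already same set; set of 2 now {0, 1, 2, 4, 5, 6}
Set of 1: {0, 1, 2, 4, 5, 6}; 4 is a member.

Answer: yes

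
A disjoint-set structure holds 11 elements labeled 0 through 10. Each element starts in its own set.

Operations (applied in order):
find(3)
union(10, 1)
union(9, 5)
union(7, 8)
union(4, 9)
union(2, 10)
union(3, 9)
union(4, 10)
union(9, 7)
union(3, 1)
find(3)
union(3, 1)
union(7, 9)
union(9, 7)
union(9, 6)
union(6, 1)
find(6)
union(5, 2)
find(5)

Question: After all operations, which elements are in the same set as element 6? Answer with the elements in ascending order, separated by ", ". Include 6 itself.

Step 1: find(3) -> no change; set of 3 is {3}
Step 2: union(10, 1) -> merged; set of 10 now {1, 10}
Step 3: union(9, 5) -> merged; set of 9 now {5, 9}
Step 4: union(7, 8) -> merged; set of 7 now {7, 8}
Step 5: union(4, 9) -> merged; set of 4 now {4, 5, 9}
Step 6: union(2, 10) -> merged; set of 2 now {1, 2, 10}
Step 7: union(3, 9) -> merged; set of 3 now {3, 4, 5, 9}
Step 8: union(4, 10) -> merged; set of 4 now {1, 2, 3, 4, 5, 9, 10}
Step 9: union(9, 7) -> merged; set of 9 now {1, 2, 3, 4, 5, 7, 8, 9, 10}
Step 10: union(3, 1) -> already same set; set of 3 now {1, 2, 3, 4, 5, 7, 8, 9, 10}
Step 11: find(3) -> no change; set of 3 is {1, 2, 3, 4, 5, 7, 8, 9, 10}
Step 12: union(3, 1) -> already same set; set of 3 now {1, 2, 3, 4, 5, 7, 8, 9, 10}
Step 13: union(7, 9) -> already same set; set of 7 now {1, 2, 3, 4, 5, 7, 8, 9, 10}
Step 14: union(9, 7) -> already same set; set of 9 now {1, 2, 3, 4, 5, 7, 8, 9, 10}
Step 15: union(9, 6) -> merged; set of 9 now {1, 2, 3, 4, 5, 6, 7, 8, 9, 10}
Step 16: union(6, 1) -> already same set; set of 6 now {1, 2, 3, 4, 5, 6, 7, 8, 9, 10}
Step 17: find(6) -> no change; set of 6 is {1, 2, 3, 4, 5, 6, 7, 8, 9, 10}
Step 18: union(5, 2) -> already same set; set of 5 now {1, 2, 3, 4, 5, 6, 7, 8, 9, 10}
Step 19: find(5) -> no change; set of 5 is {1, 2, 3, 4, 5, 6, 7, 8, 9, 10}
Component of 6: {1, 2, 3, 4, 5, 6, 7, 8, 9, 10}

Answer: 1, 2, 3, 4, 5, 6, 7, 8, 9, 10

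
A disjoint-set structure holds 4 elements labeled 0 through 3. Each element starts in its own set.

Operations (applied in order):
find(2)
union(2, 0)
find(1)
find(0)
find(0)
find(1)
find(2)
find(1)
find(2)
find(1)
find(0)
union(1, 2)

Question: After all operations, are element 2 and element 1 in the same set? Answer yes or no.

Step 1: find(2) -> no change; set of 2 is {2}
Step 2: union(2, 0) -> merged; set of 2 now {0, 2}
Step 3: find(1) -> no change; set of 1 is {1}
Step 4: find(0) -> no change; set of 0 is {0, 2}
Step 5: find(0) -> no change; set of 0 is {0, 2}
Step 6: find(1) -> no change; set of 1 is {1}
Step 7: find(2) -> no change; set of 2 is {0, 2}
Step 8: find(1) -> no change; set of 1 is {1}
Step 9: find(2) -> no change; set of 2 is {0, 2}
Step 10: find(1) -> no change; set of 1 is {1}
Step 11: find(0) -> no change; set of 0 is {0, 2}
Step 12: union(1, 2) -> merged; set of 1 now {0, 1, 2}
Set of 2: {0, 1, 2}; 1 is a member.

Answer: yes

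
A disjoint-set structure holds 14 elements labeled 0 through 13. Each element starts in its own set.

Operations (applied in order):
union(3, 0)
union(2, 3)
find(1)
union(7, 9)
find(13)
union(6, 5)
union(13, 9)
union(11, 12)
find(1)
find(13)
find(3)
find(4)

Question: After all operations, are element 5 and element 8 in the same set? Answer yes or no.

Step 1: union(3, 0) -> merged; set of 3 now {0, 3}
Step 2: union(2, 3) -> merged; set of 2 now {0, 2, 3}
Step 3: find(1) -> no change; set of 1 is {1}
Step 4: union(7, 9) -> merged; set of 7 now {7, 9}
Step 5: find(13) -> no change; set of 13 is {13}
Step 6: union(6, 5) -> merged; set of 6 now {5, 6}
Step 7: union(13, 9) -> merged; set of 13 now {7, 9, 13}
Step 8: union(11, 12) -> merged; set of 11 now {11, 12}
Step 9: find(1) -> no change; set of 1 is {1}
Step 10: find(13) -> no change; set of 13 is {7, 9, 13}
Step 11: find(3) -> no change; set of 3 is {0, 2, 3}
Step 12: find(4) -> no change; set of 4 is {4}
Set of 5: {5, 6}; 8 is not a member.

Answer: no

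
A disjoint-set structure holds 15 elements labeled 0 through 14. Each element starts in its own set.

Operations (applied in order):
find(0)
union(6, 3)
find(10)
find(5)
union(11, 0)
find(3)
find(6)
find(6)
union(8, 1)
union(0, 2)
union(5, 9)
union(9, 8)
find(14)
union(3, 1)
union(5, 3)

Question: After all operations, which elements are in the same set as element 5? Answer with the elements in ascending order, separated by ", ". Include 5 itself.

Answer: 1, 3, 5, 6, 8, 9

Derivation:
Step 1: find(0) -> no change; set of 0 is {0}
Step 2: union(6, 3) -> merged; set of 6 now {3, 6}
Step 3: find(10) -> no change; set of 10 is {10}
Step 4: find(5) -> no change; set of 5 is {5}
Step 5: union(11, 0) -> merged; set of 11 now {0, 11}
Step 6: find(3) -> no change; set of 3 is {3, 6}
Step 7: find(6) -> no change; set of 6 is {3, 6}
Step 8: find(6) -> no change; set of 6 is {3, 6}
Step 9: union(8, 1) -> merged; set of 8 now {1, 8}
Step 10: union(0, 2) -> merged; set of 0 now {0, 2, 11}
Step 11: union(5, 9) -> merged; set of 5 now {5, 9}
Step 12: union(9, 8) -> merged; set of 9 now {1, 5, 8, 9}
Step 13: find(14) -> no change; set of 14 is {14}
Step 14: union(3, 1) -> merged; set of 3 now {1, 3, 5, 6, 8, 9}
Step 15: union(5, 3) -> already same set; set of 5 now {1, 3, 5, 6, 8, 9}
Component of 5: {1, 3, 5, 6, 8, 9}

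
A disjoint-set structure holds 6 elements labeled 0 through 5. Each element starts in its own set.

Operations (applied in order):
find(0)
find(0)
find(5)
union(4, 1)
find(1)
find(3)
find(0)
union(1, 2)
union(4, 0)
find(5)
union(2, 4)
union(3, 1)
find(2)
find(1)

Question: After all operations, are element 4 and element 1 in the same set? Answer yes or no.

Step 1: find(0) -> no change; set of 0 is {0}
Step 2: find(0) -> no change; set of 0 is {0}
Step 3: find(5) -> no change; set of 5 is {5}
Step 4: union(4, 1) -> merged; set of 4 now {1, 4}
Step 5: find(1) -> no change; set of 1 is {1, 4}
Step 6: find(3) -> no change; set of 3 is {3}
Step 7: find(0) -> no change; set of 0 is {0}
Step 8: union(1, 2) -> merged; set of 1 now {1, 2, 4}
Step 9: union(4, 0) -> merged; set of 4 now {0, 1, 2, 4}
Step 10: find(5) -> no change; set of 5 is {5}
Step 11: union(2, 4) -> already same set; set of 2 now {0, 1, 2, 4}
Step 12: union(3, 1) -> merged; set of 3 now {0, 1, 2, 3, 4}
Step 13: find(2) -> no change; set of 2 is {0, 1, 2, 3, 4}
Step 14: find(1) -> no change; set of 1 is {0, 1, 2, 3, 4}
Set of 4: {0, 1, 2, 3, 4}; 1 is a member.

Answer: yes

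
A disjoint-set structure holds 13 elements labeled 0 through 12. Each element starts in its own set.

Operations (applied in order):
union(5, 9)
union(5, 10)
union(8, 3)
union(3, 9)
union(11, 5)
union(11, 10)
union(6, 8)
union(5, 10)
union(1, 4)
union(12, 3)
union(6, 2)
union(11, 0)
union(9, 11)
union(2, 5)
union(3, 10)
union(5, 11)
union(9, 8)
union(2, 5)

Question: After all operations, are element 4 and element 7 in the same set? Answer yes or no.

Answer: no

Derivation:
Step 1: union(5, 9) -> merged; set of 5 now {5, 9}
Step 2: union(5, 10) -> merged; set of 5 now {5, 9, 10}
Step 3: union(8, 3) -> merged; set of 8 now {3, 8}
Step 4: union(3, 9) -> merged; set of 3 now {3, 5, 8, 9, 10}
Step 5: union(11, 5) -> merged; set of 11 now {3, 5, 8, 9, 10, 11}
Step 6: union(11, 10) -> already same set; set of 11 now {3, 5, 8, 9, 10, 11}
Step 7: union(6, 8) -> merged; set of 6 now {3, 5, 6, 8, 9, 10, 11}
Step 8: union(5, 10) -> already same set; set of 5 now {3, 5, 6, 8, 9, 10, 11}
Step 9: union(1, 4) -> merged; set of 1 now {1, 4}
Step 10: union(12, 3) -> merged; set of 12 now {3, 5, 6, 8, 9, 10, 11, 12}
Step 11: union(6, 2) -> merged; set of 6 now {2, 3, 5, 6, 8, 9, 10, 11, 12}
Step 12: union(11, 0) -> merged; set of 11 now {0, 2, 3, 5, 6, 8, 9, 10, 11, 12}
Step 13: union(9, 11) -> already same set; set of 9 now {0, 2, 3, 5, 6, 8, 9, 10, 11, 12}
Step 14: union(2, 5) -> already same set; set of 2 now {0, 2, 3, 5, 6, 8, 9, 10, 11, 12}
Step 15: union(3, 10) -> already same set; set of 3 now {0, 2, 3, 5, 6, 8, 9, 10, 11, 12}
Step 16: union(5, 11) -> already same set; set of 5 now {0, 2, 3, 5, 6, 8, 9, 10, 11, 12}
Step 17: union(9, 8) -> already same set; set of 9 now {0, 2, 3, 5, 6, 8, 9, 10, 11, 12}
Step 18: union(2, 5) -> already same set; set of 2 now {0, 2, 3, 5, 6, 8, 9, 10, 11, 12}
Set of 4: {1, 4}; 7 is not a member.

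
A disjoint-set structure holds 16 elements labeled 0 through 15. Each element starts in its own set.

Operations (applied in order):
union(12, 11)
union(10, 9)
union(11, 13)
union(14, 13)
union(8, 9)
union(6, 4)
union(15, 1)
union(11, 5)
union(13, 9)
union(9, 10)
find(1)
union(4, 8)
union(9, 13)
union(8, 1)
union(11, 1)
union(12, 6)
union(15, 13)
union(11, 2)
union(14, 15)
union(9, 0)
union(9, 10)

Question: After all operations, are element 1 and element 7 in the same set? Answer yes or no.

Step 1: union(12, 11) -> merged; set of 12 now {11, 12}
Step 2: union(10, 9) -> merged; set of 10 now {9, 10}
Step 3: union(11, 13) -> merged; set of 11 now {11, 12, 13}
Step 4: union(14, 13) -> merged; set of 14 now {11, 12, 13, 14}
Step 5: union(8, 9) -> merged; set of 8 now {8, 9, 10}
Step 6: union(6, 4) -> merged; set of 6 now {4, 6}
Step 7: union(15, 1) -> merged; set of 15 now {1, 15}
Step 8: union(11, 5) -> merged; set of 11 now {5, 11, 12, 13, 14}
Step 9: union(13, 9) -> merged; set of 13 now {5, 8, 9, 10, 11, 12, 13, 14}
Step 10: union(9, 10) -> already same set; set of 9 now {5, 8, 9, 10, 11, 12, 13, 14}
Step 11: find(1) -> no change; set of 1 is {1, 15}
Step 12: union(4, 8) -> merged; set of 4 now {4, 5, 6, 8, 9, 10, 11, 12, 13, 14}
Step 13: union(9, 13) -> already same set; set of 9 now {4, 5, 6, 8, 9, 10, 11, 12, 13, 14}
Step 14: union(8, 1) -> merged; set of 8 now {1, 4, 5, 6, 8, 9, 10, 11, 12, 13, 14, 15}
Step 15: union(11, 1) -> already same set; set of 11 now {1, 4, 5, 6, 8, 9, 10, 11, 12, 13, 14, 15}
Step 16: union(12, 6) -> already same set; set of 12 now {1, 4, 5, 6, 8, 9, 10, 11, 12, 13, 14, 15}
Step 17: union(15, 13) -> already same set; set of 15 now {1, 4, 5, 6, 8, 9, 10, 11, 12, 13, 14, 15}
Step 18: union(11, 2) -> merged; set of 11 now {1, 2, 4, 5, 6, 8, 9, 10, 11, 12, 13, 14, 15}
Step 19: union(14, 15) -> already same set; set of 14 now {1, 2, 4, 5, 6, 8, 9, 10, 11, 12, 13, 14, 15}
Step 20: union(9, 0) -> merged; set of 9 now {0, 1, 2, 4, 5, 6, 8, 9, 10, 11, 12, 13, 14, 15}
Step 21: union(9, 10) -> already same set; set of 9 now {0, 1, 2, 4, 5, 6, 8, 9, 10, 11, 12, 13, 14, 15}
Set of 1: {0, 1, 2, 4, 5, 6, 8, 9, 10, 11, 12, 13, 14, 15}; 7 is not a member.

Answer: no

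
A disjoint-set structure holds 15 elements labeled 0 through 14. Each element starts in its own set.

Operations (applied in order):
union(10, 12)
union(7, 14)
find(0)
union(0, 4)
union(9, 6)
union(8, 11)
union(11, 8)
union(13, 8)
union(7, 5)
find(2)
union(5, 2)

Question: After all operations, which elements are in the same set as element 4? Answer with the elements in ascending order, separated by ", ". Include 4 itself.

Answer: 0, 4

Derivation:
Step 1: union(10, 12) -> merged; set of 10 now {10, 12}
Step 2: union(7, 14) -> merged; set of 7 now {7, 14}
Step 3: find(0) -> no change; set of 0 is {0}
Step 4: union(0, 4) -> merged; set of 0 now {0, 4}
Step 5: union(9, 6) -> merged; set of 9 now {6, 9}
Step 6: union(8, 11) -> merged; set of 8 now {8, 11}
Step 7: union(11, 8) -> already same set; set of 11 now {8, 11}
Step 8: union(13, 8) -> merged; set of 13 now {8, 11, 13}
Step 9: union(7, 5) -> merged; set of 7 now {5, 7, 14}
Step 10: find(2) -> no change; set of 2 is {2}
Step 11: union(5, 2) -> merged; set of 5 now {2, 5, 7, 14}
Component of 4: {0, 4}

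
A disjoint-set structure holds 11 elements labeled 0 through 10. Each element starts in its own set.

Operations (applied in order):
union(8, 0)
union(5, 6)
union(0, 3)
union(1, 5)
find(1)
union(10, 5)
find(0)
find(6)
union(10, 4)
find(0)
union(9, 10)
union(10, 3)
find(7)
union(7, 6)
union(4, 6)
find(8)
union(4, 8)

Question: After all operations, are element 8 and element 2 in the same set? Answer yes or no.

Step 1: union(8, 0) -> merged; set of 8 now {0, 8}
Step 2: union(5, 6) -> merged; set of 5 now {5, 6}
Step 3: union(0, 3) -> merged; set of 0 now {0, 3, 8}
Step 4: union(1, 5) -> merged; set of 1 now {1, 5, 6}
Step 5: find(1) -> no change; set of 1 is {1, 5, 6}
Step 6: union(10, 5) -> merged; set of 10 now {1, 5, 6, 10}
Step 7: find(0) -> no change; set of 0 is {0, 3, 8}
Step 8: find(6) -> no change; set of 6 is {1, 5, 6, 10}
Step 9: union(10, 4) -> merged; set of 10 now {1, 4, 5, 6, 10}
Step 10: find(0) -> no change; set of 0 is {0, 3, 8}
Step 11: union(9, 10) -> merged; set of 9 now {1, 4, 5, 6, 9, 10}
Step 12: union(10, 3) -> merged; set of 10 now {0, 1, 3, 4, 5, 6, 8, 9, 10}
Step 13: find(7) -> no change; set of 7 is {7}
Step 14: union(7, 6) -> merged; set of 7 now {0, 1, 3, 4, 5, 6, 7, 8, 9, 10}
Step 15: union(4, 6) -> already same set; set of 4 now {0, 1, 3, 4, 5, 6, 7, 8, 9, 10}
Step 16: find(8) -> no change; set of 8 is {0, 1, 3, 4, 5, 6, 7, 8, 9, 10}
Step 17: union(4, 8) -> already same set; set of 4 now {0, 1, 3, 4, 5, 6, 7, 8, 9, 10}
Set of 8: {0, 1, 3, 4, 5, 6, 7, 8, 9, 10}; 2 is not a member.

Answer: no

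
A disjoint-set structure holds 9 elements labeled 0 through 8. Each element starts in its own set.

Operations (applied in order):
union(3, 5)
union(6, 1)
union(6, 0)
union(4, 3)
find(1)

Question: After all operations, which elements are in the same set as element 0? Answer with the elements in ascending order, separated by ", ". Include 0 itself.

Answer: 0, 1, 6

Derivation:
Step 1: union(3, 5) -> merged; set of 3 now {3, 5}
Step 2: union(6, 1) -> merged; set of 6 now {1, 6}
Step 3: union(6, 0) -> merged; set of 6 now {0, 1, 6}
Step 4: union(4, 3) -> merged; set of 4 now {3, 4, 5}
Step 5: find(1) -> no change; set of 1 is {0, 1, 6}
Component of 0: {0, 1, 6}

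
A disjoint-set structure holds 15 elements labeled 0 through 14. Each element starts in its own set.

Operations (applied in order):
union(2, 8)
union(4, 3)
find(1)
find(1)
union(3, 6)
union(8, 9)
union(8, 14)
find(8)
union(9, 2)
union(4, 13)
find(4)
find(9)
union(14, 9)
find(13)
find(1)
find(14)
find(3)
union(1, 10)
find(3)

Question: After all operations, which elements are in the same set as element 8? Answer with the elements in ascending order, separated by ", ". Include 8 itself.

Answer: 2, 8, 9, 14

Derivation:
Step 1: union(2, 8) -> merged; set of 2 now {2, 8}
Step 2: union(4, 3) -> merged; set of 4 now {3, 4}
Step 3: find(1) -> no change; set of 1 is {1}
Step 4: find(1) -> no change; set of 1 is {1}
Step 5: union(3, 6) -> merged; set of 3 now {3, 4, 6}
Step 6: union(8, 9) -> merged; set of 8 now {2, 8, 9}
Step 7: union(8, 14) -> merged; set of 8 now {2, 8, 9, 14}
Step 8: find(8) -> no change; set of 8 is {2, 8, 9, 14}
Step 9: union(9, 2) -> already same set; set of 9 now {2, 8, 9, 14}
Step 10: union(4, 13) -> merged; set of 4 now {3, 4, 6, 13}
Step 11: find(4) -> no change; set of 4 is {3, 4, 6, 13}
Step 12: find(9) -> no change; set of 9 is {2, 8, 9, 14}
Step 13: union(14, 9) -> already same set; set of 14 now {2, 8, 9, 14}
Step 14: find(13) -> no change; set of 13 is {3, 4, 6, 13}
Step 15: find(1) -> no change; set of 1 is {1}
Step 16: find(14) -> no change; set of 14 is {2, 8, 9, 14}
Step 17: find(3) -> no change; set of 3 is {3, 4, 6, 13}
Step 18: union(1, 10) -> merged; set of 1 now {1, 10}
Step 19: find(3) -> no change; set of 3 is {3, 4, 6, 13}
Component of 8: {2, 8, 9, 14}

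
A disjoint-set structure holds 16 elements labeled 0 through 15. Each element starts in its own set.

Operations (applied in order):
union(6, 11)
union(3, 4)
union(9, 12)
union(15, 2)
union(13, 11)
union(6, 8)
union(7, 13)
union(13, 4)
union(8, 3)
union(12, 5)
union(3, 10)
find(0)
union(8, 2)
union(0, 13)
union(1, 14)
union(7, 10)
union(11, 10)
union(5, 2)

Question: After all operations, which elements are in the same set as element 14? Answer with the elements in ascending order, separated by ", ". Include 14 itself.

Answer: 1, 14

Derivation:
Step 1: union(6, 11) -> merged; set of 6 now {6, 11}
Step 2: union(3, 4) -> merged; set of 3 now {3, 4}
Step 3: union(9, 12) -> merged; set of 9 now {9, 12}
Step 4: union(15, 2) -> merged; set of 15 now {2, 15}
Step 5: union(13, 11) -> merged; set of 13 now {6, 11, 13}
Step 6: union(6, 8) -> merged; set of 6 now {6, 8, 11, 13}
Step 7: union(7, 13) -> merged; set of 7 now {6, 7, 8, 11, 13}
Step 8: union(13, 4) -> merged; set of 13 now {3, 4, 6, 7, 8, 11, 13}
Step 9: union(8, 3) -> already same set; set of 8 now {3, 4, 6, 7, 8, 11, 13}
Step 10: union(12, 5) -> merged; set of 12 now {5, 9, 12}
Step 11: union(3, 10) -> merged; set of 3 now {3, 4, 6, 7, 8, 10, 11, 13}
Step 12: find(0) -> no change; set of 0 is {0}
Step 13: union(8, 2) -> merged; set of 8 now {2, 3, 4, 6, 7, 8, 10, 11, 13, 15}
Step 14: union(0, 13) -> merged; set of 0 now {0, 2, 3, 4, 6, 7, 8, 10, 11, 13, 15}
Step 15: union(1, 14) -> merged; set of 1 now {1, 14}
Step 16: union(7, 10) -> already same set; set of 7 now {0, 2, 3, 4, 6, 7, 8, 10, 11, 13, 15}
Step 17: union(11, 10) -> already same set; set of 11 now {0, 2, 3, 4, 6, 7, 8, 10, 11, 13, 15}
Step 18: union(5, 2) -> merged; set of 5 now {0, 2, 3, 4, 5, 6, 7, 8, 9, 10, 11, 12, 13, 15}
Component of 14: {1, 14}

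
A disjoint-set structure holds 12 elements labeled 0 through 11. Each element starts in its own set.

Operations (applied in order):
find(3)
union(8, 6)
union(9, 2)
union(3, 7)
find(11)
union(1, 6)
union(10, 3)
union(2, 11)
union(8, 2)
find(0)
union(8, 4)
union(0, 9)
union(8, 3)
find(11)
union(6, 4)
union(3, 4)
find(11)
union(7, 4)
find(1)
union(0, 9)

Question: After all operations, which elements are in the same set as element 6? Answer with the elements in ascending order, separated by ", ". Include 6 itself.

Step 1: find(3) -> no change; set of 3 is {3}
Step 2: union(8, 6) -> merged; set of 8 now {6, 8}
Step 3: union(9, 2) -> merged; set of 9 now {2, 9}
Step 4: union(3, 7) -> merged; set of 3 now {3, 7}
Step 5: find(11) -> no change; set of 11 is {11}
Step 6: union(1, 6) -> merged; set of 1 now {1, 6, 8}
Step 7: union(10, 3) -> merged; set of 10 now {3, 7, 10}
Step 8: union(2, 11) -> merged; set of 2 now {2, 9, 11}
Step 9: union(8, 2) -> merged; set of 8 now {1, 2, 6, 8, 9, 11}
Step 10: find(0) -> no change; set of 0 is {0}
Step 11: union(8, 4) -> merged; set of 8 now {1, 2, 4, 6, 8, 9, 11}
Step 12: union(0, 9) -> merged; set of 0 now {0, 1, 2, 4, 6, 8, 9, 11}
Step 13: union(8, 3) -> merged; set of 8 now {0, 1, 2, 3, 4, 6, 7, 8, 9, 10, 11}
Step 14: find(11) -> no change; set of 11 is {0, 1, 2, 3, 4, 6, 7, 8, 9, 10, 11}
Step 15: union(6, 4) -> already same set; set of 6 now {0, 1, 2, 3, 4, 6, 7, 8, 9, 10, 11}
Step 16: union(3, 4) -> already same set; set of 3 now {0, 1, 2, 3, 4, 6, 7, 8, 9, 10, 11}
Step 17: find(11) -> no change; set of 11 is {0, 1, 2, 3, 4, 6, 7, 8, 9, 10, 11}
Step 18: union(7, 4) -> already same set; set of 7 now {0, 1, 2, 3, 4, 6, 7, 8, 9, 10, 11}
Step 19: find(1) -> no change; set of 1 is {0, 1, 2, 3, 4, 6, 7, 8, 9, 10, 11}
Step 20: union(0, 9) -> already same set; set of 0 now {0, 1, 2, 3, 4, 6, 7, 8, 9, 10, 11}
Component of 6: {0, 1, 2, 3, 4, 6, 7, 8, 9, 10, 11}

Answer: 0, 1, 2, 3, 4, 6, 7, 8, 9, 10, 11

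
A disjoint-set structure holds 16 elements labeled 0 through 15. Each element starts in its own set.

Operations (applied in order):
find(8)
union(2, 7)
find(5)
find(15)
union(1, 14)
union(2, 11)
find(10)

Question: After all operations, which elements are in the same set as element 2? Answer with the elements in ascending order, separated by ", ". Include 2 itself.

Answer: 2, 7, 11

Derivation:
Step 1: find(8) -> no change; set of 8 is {8}
Step 2: union(2, 7) -> merged; set of 2 now {2, 7}
Step 3: find(5) -> no change; set of 5 is {5}
Step 4: find(15) -> no change; set of 15 is {15}
Step 5: union(1, 14) -> merged; set of 1 now {1, 14}
Step 6: union(2, 11) -> merged; set of 2 now {2, 7, 11}
Step 7: find(10) -> no change; set of 10 is {10}
Component of 2: {2, 7, 11}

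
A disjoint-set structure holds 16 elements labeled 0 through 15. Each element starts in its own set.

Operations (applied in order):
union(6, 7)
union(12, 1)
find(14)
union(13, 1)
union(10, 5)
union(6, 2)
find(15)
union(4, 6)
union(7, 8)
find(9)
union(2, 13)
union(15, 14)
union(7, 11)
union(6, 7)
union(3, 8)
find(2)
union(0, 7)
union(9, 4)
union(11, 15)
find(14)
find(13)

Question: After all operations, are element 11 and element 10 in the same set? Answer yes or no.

Answer: no

Derivation:
Step 1: union(6, 7) -> merged; set of 6 now {6, 7}
Step 2: union(12, 1) -> merged; set of 12 now {1, 12}
Step 3: find(14) -> no change; set of 14 is {14}
Step 4: union(13, 1) -> merged; set of 13 now {1, 12, 13}
Step 5: union(10, 5) -> merged; set of 10 now {5, 10}
Step 6: union(6, 2) -> merged; set of 6 now {2, 6, 7}
Step 7: find(15) -> no change; set of 15 is {15}
Step 8: union(4, 6) -> merged; set of 4 now {2, 4, 6, 7}
Step 9: union(7, 8) -> merged; set of 7 now {2, 4, 6, 7, 8}
Step 10: find(9) -> no change; set of 9 is {9}
Step 11: union(2, 13) -> merged; set of 2 now {1, 2, 4, 6, 7, 8, 12, 13}
Step 12: union(15, 14) -> merged; set of 15 now {14, 15}
Step 13: union(7, 11) -> merged; set of 7 now {1, 2, 4, 6, 7, 8, 11, 12, 13}
Step 14: union(6, 7) -> already same set; set of 6 now {1, 2, 4, 6, 7, 8, 11, 12, 13}
Step 15: union(3, 8) -> merged; set of 3 now {1, 2, 3, 4, 6, 7, 8, 11, 12, 13}
Step 16: find(2) -> no change; set of 2 is {1, 2, 3, 4, 6, 7, 8, 11, 12, 13}
Step 17: union(0, 7) -> merged; set of 0 now {0, 1, 2, 3, 4, 6, 7, 8, 11, 12, 13}
Step 18: union(9, 4) -> merged; set of 9 now {0, 1, 2, 3, 4, 6, 7, 8, 9, 11, 12, 13}
Step 19: union(11, 15) -> merged; set of 11 now {0, 1, 2, 3, 4, 6, 7, 8, 9, 11, 12, 13, 14, 15}
Step 20: find(14) -> no change; set of 14 is {0, 1, 2, 3, 4, 6, 7, 8, 9, 11, 12, 13, 14, 15}
Step 21: find(13) -> no change; set of 13 is {0, 1, 2, 3, 4, 6, 7, 8, 9, 11, 12, 13, 14, 15}
Set of 11: {0, 1, 2, 3, 4, 6, 7, 8, 9, 11, 12, 13, 14, 15}; 10 is not a member.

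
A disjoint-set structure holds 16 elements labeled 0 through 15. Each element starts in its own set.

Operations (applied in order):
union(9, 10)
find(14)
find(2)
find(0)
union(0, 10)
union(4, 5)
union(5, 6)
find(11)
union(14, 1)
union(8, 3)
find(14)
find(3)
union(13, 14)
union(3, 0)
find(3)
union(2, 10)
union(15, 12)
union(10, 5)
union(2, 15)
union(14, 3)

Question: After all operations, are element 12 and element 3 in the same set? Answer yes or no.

Answer: yes

Derivation:
Step 1: union(9, 10) -> merged; set of 9 now {9, 10}
Step 2: find(14) -> no change; set of 14 is {14}
Step 3: find(2) -> no change; set of 2 is {2}
Step 4: find(0) -> no change; set of 0 is {0}
Step 5: union(0, 10) -> merged; set of 0 now {0, 9, 10}
Step 6: union(4, 5) -> merged; set of 4 now {4, 5}
Step 7: union(5, 6) -> merged; set of 5 now {4, 5, 6}
Step 8: find(11) -> no change; set of 11 is {11}
Step 9: union(14, 1) -> merged; set of 14 now {1, 14}
Step 10: union(8, 3) -> merged; set of 8 now {3, 8}
Step 11: find(14) -> no change; set of 14 is {1, 14}
Step 12: find(3) -> no change; set of 3 is {3, 8}
Step 13: union(13, 14) -> merged; set of 13 now {1, 13, 14}
Step 14: union(3, 0) -> merged; set of 3 now {0, 3, 8, 9, 10}
Step 15: find(3) -> no change; set of 3 is {0, 3, 8, 9, 10}
Step 16: union(2, 10) -> merged; set of 2 now {0, 2, 3, 8, 9, 10}
Step 17: union(15, 12) -> merged; set of 15 now {12, 15}
Step 18: union(10, 5) -> merged; set of 10 now {0, 2, 3, 4, 5, 6, 8, 9, 10}
Step 19: union(2, 15) -> merged; set of 2 now {0, 2, 3, 4, 5, 6, 8, 9, 10, 12, 15}
Step 20: union(14, 3) -> merged; set of 14 now {0, 1, 2, 3, 4, 5, 6, 8, 9, 10, 12, 13, 14, 15}
Set of 12: {0, 1, 2, 3, 4, 5, 6, 8, 9, 10, 12, 13, 14, 15}; 3 is a member.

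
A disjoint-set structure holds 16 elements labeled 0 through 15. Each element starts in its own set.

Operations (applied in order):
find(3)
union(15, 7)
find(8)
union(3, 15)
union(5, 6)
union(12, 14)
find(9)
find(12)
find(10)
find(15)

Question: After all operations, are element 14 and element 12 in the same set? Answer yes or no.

Step 1: find(3) -> no change; set of 3 is {3}
Step 2: union(15, 7) -> merged; set of 15 now {7, 15}
Step 3: find(8) -> no change; set of 8 is {8}
Step 4: union(3, 15) -> merged; set of 3 now {3, 7, 15}
Step 5: union(5, 6) -> merged; set of 5 now {5, 6}
Step 6: union(12, 14) -> merged; set of 12 now {12, 14}
Step 7: find(9) -> no change; set of 9 is {9}
Step 8: find(12) -> no change; set of 12 is {12, 14}
Step 9: find(10) -> no change; set of 10 is {10}
Step 10: find(15) -> no change; set of 15 is {3, 7, 15}
Set of 14: {12, 14}; 12 is a member.

Answer: yes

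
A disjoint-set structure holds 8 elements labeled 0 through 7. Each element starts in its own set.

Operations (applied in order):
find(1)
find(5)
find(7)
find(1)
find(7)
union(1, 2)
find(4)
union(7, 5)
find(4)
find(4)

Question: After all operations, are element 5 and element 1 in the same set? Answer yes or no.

Answer: no

Derivation:
Step 1: find(1) -> no change; set of 1 is {1}
Step 2: find(5) -> no change; set of 5 is {5}
Step 3: find(7) -> no change; set of 7 is {7}
Step 4: find(1) -> no change; set of 1 is {1}
Step 5: find(7) -> no change; set of 7 is {7}
Step 6: union(1, 2) -> merged; set of 1 now {1, 2}
Step 7: find(4) -> no change; set of 4 is {4}
Step 8: union(7, 5) -> merged; set of 7 now {5, 7}
Step 9: find(4) -> no change; set of 4 is {4}
Step 10: find(4) -> no change; set of 4 is {4}
Set of 5: {5, 7}; 1 is not a member.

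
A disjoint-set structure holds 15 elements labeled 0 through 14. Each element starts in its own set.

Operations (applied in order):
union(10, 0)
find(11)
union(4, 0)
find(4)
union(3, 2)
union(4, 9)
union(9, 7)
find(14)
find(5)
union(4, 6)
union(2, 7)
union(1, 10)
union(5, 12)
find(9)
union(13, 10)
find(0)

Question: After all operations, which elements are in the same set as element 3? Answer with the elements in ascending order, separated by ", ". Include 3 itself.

Step 1: union(10, 0) -> merged; set of 10 now {0, 10}
Step 2: find(11) -> no change; set of 11 is {11}
Step 3: union(4, 0) -> merged; set of 4 now {0, 4, 10}
Step 4: find(4) -> no change; set of 4 is {0, 4, 10}
Step 5: union(3, 2) -> merged; set of 3 now {2, 3}
Step 6: union(4, 9) -> merged; set of 4 now {0, 4, 9, 10}
Step 7: union(9, 7) -> merged; set of 9 now {0, 4, 7, 9, 10}
Step 8: find(14) -> no change; set of 14 is {14}
Step 9: find(5) -> no change; set of 5 is {5}
Step 10: union(4, 6) -> merged; set of 4 now {0, 4, 6, 7, 9, 10}
Step 11: union(2, 7) -> merged; set of 2 now {0, 2, 3, 4, 6, 7, 9, 10}
Step 12: union(1, 10) -> merged; set of 1 now {0, 1, 2, 3, 4, 6, 7, 9, 10}
Step 13: union(5, 12) -> merged; set of 5 now {5, 12}
Step 14: find(9) -> no change; set of 9 is {0, 1, 2, 3, 4, 6, 7, 9, 10}
Step 15: union(13, 10) -> merged; set of 13 now {0, 1, 2, 3, 4, 6, 7, 9, 10, 13}
Step 16: find(0) -> no change; set of 0 is {0, 1, 2, 3, 4, 6, 7, 9, 10, 13}
Component of 3: {0, 1, 2, 3, 4, 6, 7, 9, 10, 13}

Answer: 0, 1, 2, 3, 4, 6, 7, 9, 10, 13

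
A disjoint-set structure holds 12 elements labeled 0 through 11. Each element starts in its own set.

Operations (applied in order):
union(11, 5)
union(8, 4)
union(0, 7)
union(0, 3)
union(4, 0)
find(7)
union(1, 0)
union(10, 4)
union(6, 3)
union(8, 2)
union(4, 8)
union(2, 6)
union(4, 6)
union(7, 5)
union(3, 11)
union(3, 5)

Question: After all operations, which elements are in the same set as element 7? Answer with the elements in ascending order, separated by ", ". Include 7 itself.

Answer: 0, 1, 2, 3, 4, 5, 6, 7, 8, 10, 11

Derivation:
Step 1: union(11, 5) -> merged; set of 11 now {5, 11}
Step 2: union(8, 4) -> merged; set of 8 now {4, 8}
Step 3: union(0, 7) -> merged; set of 0 now {0, 7}
Step 4: union(0, 3) -> merged; set of 0 now {0, 3, 7}
Step 5: union(4, 0) -> merged; set of 4 now {0, 3, 4, 7, 8}
Step 6: find(7) -> no change; set of 7 is {0, 3, 4, 7, 8}
Step 7: union(1, 0) -> merged; set of 1 now {0, 1, 3, 4, 7, 8}
Step 8: union(10, 4) -> merged; set of 10 now {0, 1, 3, 4, 7, 8, 10}
Step 9: union(6, 3) -> merged; set of 6 now {0, 1, 3, 4, 6, 7, 8, 10}
Step 10: union(8, 2) -> merged; set of 8 now {0, 1, 2, 3, 4, 6, 7, 8, 10}
Step 11: union(4, 8) -> already same set; set of 4 now {0, 1, 2, 3, 4, 6, 7, 8, 10}
Step 12: union(2, 6) -> already same set; set of 2 now {0, 1, 2, 3, 4, 6, 7, 8, 10}
Step 13: union(4, 6) -> already same set; set of 4 now {0, 1, 2, 3, 4, 6, 7, 8, 10}
Step 14: union(7, 5) -> merged; set of 7 now {0, 1, 2, 3, 4, 5, 6, 7, 8, 10, 11}
Step 15: union(3, 11) -> already same set; set of 3 now {0, 1, 2, 3, 4, 5, 6, 7, 8, 10, 11}
Step 16: union(3, 5) -> already same set; set of 3 now {0, 1, 2, 3, 4, 5, 6, 7, 8, 10, 11}
Component of 7: {0, 1, 2, 3, 4, 5, 6, 7, 8, 10, 11}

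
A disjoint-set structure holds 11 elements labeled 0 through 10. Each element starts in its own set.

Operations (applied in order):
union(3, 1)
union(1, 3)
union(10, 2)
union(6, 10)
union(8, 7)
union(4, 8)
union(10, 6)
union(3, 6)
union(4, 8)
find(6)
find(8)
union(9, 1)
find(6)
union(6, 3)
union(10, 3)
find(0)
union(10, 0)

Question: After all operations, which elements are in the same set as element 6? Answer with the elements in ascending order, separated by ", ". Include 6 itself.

Answer: 0, 1, 2, 3, 6, 9, 10

Derivation:
Step 1: union(3, 1) -> merged; set of 3 now {1, 3}
Step 2: union(1, 3) -> already same set; set of 1 now {1, 3}
Step 3: union(10, 2) -> merged; set of 10 now {2, 10}
Step 4: union(6, 10) -> merged; set of 6 now {2, 6, 10}
Step 5: union(8, 7) -> merged; set of 8 now {7, 8}
Step 6: union(4, 8) -> merged; set of 4 now {4, 7, 8}
Step 7: union(10, 6) -> already same set; set of 10 now {2, 6, 10}
Step 8: union(3, 6) -> merged; set of 3 now {1, 2, 3, 6, 10}
Step 9: union(4, 8) -> already same set; set of 4 now {4, 7, 8}
Step 10: find(6) -> no change; set of 6 is {1, 2, 3, 6, 10}
Step 11: find(8) -> no change; set of 8 is {4, 7, 8}
Step 12: union(9, 1) -> merged; set of 9 now {1, 2, 3, 6, 9, 10}
Step 13: find(6) -> no change; set of 6 is {1, 2, 3, 6, 9, 10}
Step 14: union(6, 3) -> already same set; set of 6 now {1, 2, 3, 6, 9, 10}
Step 15: union(10, 3) -> already same set; set of 10 now {1, 2, 3, 6, 9, 10}
Step 16: find(0) -> no change; set of 0 is {0}
Step 17: union(10, 0) -> merged; set of 10 now {0, 1, 2, 3, 6, 9, 10}
Component of 6: {0, 1, 2, 3, 6, 9, 10}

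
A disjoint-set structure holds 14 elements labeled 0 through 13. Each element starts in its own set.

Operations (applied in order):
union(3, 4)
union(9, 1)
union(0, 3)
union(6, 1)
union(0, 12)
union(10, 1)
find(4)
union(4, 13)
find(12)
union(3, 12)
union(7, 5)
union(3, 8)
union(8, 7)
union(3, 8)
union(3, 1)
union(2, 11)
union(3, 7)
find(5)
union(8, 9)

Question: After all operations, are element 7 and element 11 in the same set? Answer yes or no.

Answer: no

Derivation:
Step 1: union(3, 4) -> merged; set of 3 now {3, 4}
Step 2: union(9, 1) -> merged; set of 9 now {1, 9}
Step 3: union(0, 3) -> merged; set of 0 now {0, 3, 4}
Step 4: union(6, 1) -> merged; set of 6 now {1, 6, 9}
Step 5: union(0, 12) -> merged; set of 0 now {0, 3, 4, 12}
Step 6: union(10, 1) -> merged; set of 10 now {1, 6, 9, 10}
Step 7: find(4) -> no change; set of 4 is {0, 3, 4, 12}
Step 8: union(4, 13) -> merged; set of 4 now {0, 3, 4, 12, 13}
Step 9: find(12) -> no change; set of 12 is {0, 3, 4, 12, 13}
Step 10: union(3, 12) -> already same set; set of 3 now {0, 3, 4, 12, 13}
Step 11: union(7, 5) -> merged; set of 7 now {5, 7}
Step 12: union(3, 8) -> merged; set of 3 now {0, 3, 4, 8, 12, 13}
Step 13: union(8, 7) -> merged; set of 8 now {0, 3, 4, 5, 7, 8, 12, 13}
Step 14: union(3, 8) -> already same set; set of 3 now {0, 3, 4, 5, 7, 8, 12, 13}
Step 15: union(3, 1) -> merged; set of 3 now {0, 1, 3, 4, 5, 6, 7, 8, 9, 10, 12, 13}
Step 16: union(2, 11) -> merged; set of 2 now {2, 11}
Step 17: union(3, 7) -> already same set; set of 3 now {0, 1, 3, 4, 5, 6, 7, 8, 9, 10, 12, 13}
Step 18: find(5) -> no change; set of 5 is {0, 1, 3, 4, 5, 6, 7, 8, 9, 10, 12, 13}
Step 19: union(8, 9) -> already same set; set of 8 now {0, 1, 3, 4, 5, 6, 7, 8, 9, 10, 12, 13}
Set of 7: {0, 1, 3, 4, 5, 6, 7, 8, 9, 10, 12, 13}; 11 is not a member.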